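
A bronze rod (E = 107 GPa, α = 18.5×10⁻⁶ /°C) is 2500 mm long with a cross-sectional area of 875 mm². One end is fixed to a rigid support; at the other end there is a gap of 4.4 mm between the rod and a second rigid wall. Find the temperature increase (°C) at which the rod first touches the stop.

Contact occurs when the free expansion equals the gap: αΔT L = 4.4 mm.
So ΔT = g/(αL) = 4.4/(18.5×10⁻⁶ × 2500) = 95.14 °C.

ΔT ≈ 95.1 °C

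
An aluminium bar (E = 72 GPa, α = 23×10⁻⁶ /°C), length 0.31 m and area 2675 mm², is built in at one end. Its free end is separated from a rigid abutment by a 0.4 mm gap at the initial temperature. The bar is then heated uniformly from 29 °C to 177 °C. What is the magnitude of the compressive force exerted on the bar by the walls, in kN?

Unrestrained expansion: δ_free = αΔT L = 23×10⁻⁶ × 148 × 310 = 1.055 mm.
After closing the 0.4 mm clearance, 1.055 − 0.4 = 0.6552 mm of expansion remains to be suppressed by the wall.
Compatibility: PL/(AE) = 0.6552 mm, so σ = P/A = E × (0.6552/310) = 152.2 MPa.
P = σA = 152.2 × 2675 = 407.1 kN.

P ≈ 407 kN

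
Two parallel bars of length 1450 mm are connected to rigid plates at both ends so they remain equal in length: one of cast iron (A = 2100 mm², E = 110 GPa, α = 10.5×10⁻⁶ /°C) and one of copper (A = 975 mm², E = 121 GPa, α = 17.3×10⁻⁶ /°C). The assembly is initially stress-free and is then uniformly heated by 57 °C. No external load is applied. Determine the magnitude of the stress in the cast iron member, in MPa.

Both members must finish at the same length. With the larger α, the copper tends to over-expand; the plates restrain it, putting the copper in compression and the cast iron in tension. With no external load the two internal forces are equal and opposite, magnitude P.
Setting the final lengths equal and cancelling L: (α₁ − α₂)ΔT = P/(A₁E₁) + P/(A₂E₂).
|α₁ − α₂|·ΔT = 6.8×10⁻⁶ × 57 = 0.0003876.
1/(A₁E₁) + 1/(A₂E₂) = 1/(2100×110×10³) + 1/(975×121×10³) = 1.281×10⁻⁸ N⁻¹.
P = 0.0003876 / 1.281×10⁻⁸ = 30270 N = 30.27 kN.
σ_{cast iron} = P/A₁ = 30270/2100 = 14.41 MPa, tensile.

σ ≈ 14.4 MPa (tensile)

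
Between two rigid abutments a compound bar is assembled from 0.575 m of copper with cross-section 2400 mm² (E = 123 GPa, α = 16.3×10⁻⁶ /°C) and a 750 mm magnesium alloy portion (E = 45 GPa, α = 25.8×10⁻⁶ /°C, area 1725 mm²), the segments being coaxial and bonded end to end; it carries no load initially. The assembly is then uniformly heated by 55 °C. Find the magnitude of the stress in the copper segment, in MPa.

Free thermal expansion of the whole bar: Σ αᵢΔT Lᵢ = 16.3×10⁻⁶×55×575 + 25.8×10⁻⁶×55×750 = 1.58 mm.
Since the ends are fixed, an axial force P builds up, equal in every segment, with P · Σ Lᵢ/(AᵢEᵢ) = δ_free.
The series flexibility is Σ Lᵢ/(AᵢEᵢ) = 575/(2400×123×10³) + 750/(1725×45×10³) = 1.161×10⁻⁵ mm/N.
P = 1.58 / 1.161×10⁻⁵ = 136100 N = 136.1 kN, compressive.
σ_{copper} = P / A = 136100 / 2400 = 56.7 MPa.

σ ≈ 56.7 MPa (compressive)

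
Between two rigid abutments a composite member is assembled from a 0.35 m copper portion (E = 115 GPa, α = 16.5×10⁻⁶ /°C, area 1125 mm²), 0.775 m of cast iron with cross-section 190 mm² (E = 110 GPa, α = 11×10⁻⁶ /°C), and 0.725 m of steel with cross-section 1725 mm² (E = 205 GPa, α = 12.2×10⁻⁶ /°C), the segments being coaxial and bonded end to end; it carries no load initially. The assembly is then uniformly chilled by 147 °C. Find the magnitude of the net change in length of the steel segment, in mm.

|ΔL| ≈ 1.13 mm

If the supports were absent, the total length change would be Σ αᵢΔT Lᵢ = 16.5×10⁻⁶×147×350 + 11×10⁻⁶×147×775 + 12.2×10⁻⁶×147×725 = 3.402 mm.
The walls prevent any net length change, so an axial force P (same in every segment) develops. Compatibility: P · Σ Lᵢ/(AᵢEᵢ) = δ_free.
The series flexibility is Σ Lᵢ/(AᵢEᵢ) = 350/(1125×115×10³) + 775/(190×110×10³) + 725/(1725×205×10³) = 4.184×10⁻⁵ mm/N.
P = 3.402 / 4.184×10⁻⁵ = 81320 N = 81.32 kN, tensile.
For the steel segment, free thermal change = 12.2×10⁻⁶×147×725 = 1.3 mm and elastic change from P = 81320×725/(1725×205×10³) = 0.1667 mm; these oppose, so the net change is 1.13 mm (segment shortens).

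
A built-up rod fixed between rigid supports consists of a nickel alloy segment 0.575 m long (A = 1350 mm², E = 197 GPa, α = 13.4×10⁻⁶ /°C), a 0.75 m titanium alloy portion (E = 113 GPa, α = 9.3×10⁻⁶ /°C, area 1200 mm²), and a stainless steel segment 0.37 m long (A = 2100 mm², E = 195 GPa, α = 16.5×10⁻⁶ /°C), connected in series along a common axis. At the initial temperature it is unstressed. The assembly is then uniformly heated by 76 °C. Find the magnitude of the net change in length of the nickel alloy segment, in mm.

If the supports were absent, the total length change would be Σ αᵢΔT Lᵢ = 13.4×10⁻⁶×76×575 + 9.3×10⁻⁶×76×750 + 16.5×10⁻⁶×76×370 = 1.58 mm.
The walls prevent any net length change, so an axial force P (same in every segment) develops. Compatibility: P · Σ Lᵢ/(AᵢEᵢ) = δ_free.
The series flexibility is Σ Lᵢ/(AᵢEᵢ) = 575/(1350×197×10³) + 750/(1200×113×10³) + 370/(2100×195×10³) = 8.597×10⁻⁶ mm/N.
P = 1.58 / 8.597×10⁻⁶ = 183800 N = 183.8 kN, compressive.
For the nickel alloy segment, free thermal change = 13.4×10⁻⁶×76×575 = 0.5856 mm and elastic change from P = 183800×575/(1350×197×10³) = 0.3973 mm; these oppose, so the net change is 0.188 mm (segment lengthens).

|ΔL| ≈ 0.188 mm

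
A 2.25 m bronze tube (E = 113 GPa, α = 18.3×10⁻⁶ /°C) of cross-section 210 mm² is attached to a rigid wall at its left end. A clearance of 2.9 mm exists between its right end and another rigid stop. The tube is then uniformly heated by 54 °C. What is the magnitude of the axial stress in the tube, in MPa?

Unrestrained expansion: δ_free = αΔT L = 18.3×10⁻⁶ × 54 × 2250 = 2.223 mm.
Since δ_free = 2.22 mm is less than the 2.9 mm gap, the tube never touches the wall. No axial force develops.

σ ≈ 0 MPa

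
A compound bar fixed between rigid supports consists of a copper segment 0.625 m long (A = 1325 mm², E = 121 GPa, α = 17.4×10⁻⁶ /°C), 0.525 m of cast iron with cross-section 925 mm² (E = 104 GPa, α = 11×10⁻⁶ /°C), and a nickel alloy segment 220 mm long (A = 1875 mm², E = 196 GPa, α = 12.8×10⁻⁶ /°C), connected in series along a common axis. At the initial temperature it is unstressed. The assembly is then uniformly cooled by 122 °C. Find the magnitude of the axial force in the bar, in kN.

With the walls removed the bar would change length by δ_free = Σ αᵢΔT Lᵢ = 17.4×10⁻⁶×122×625 + 11×10⁻⁶×122×525 + 12.8×10⁻⁶×122×220 = 2.375 mm.
The walls prevent any net length change, so an axial force P (same in every segment) develops. Compatibility: P · Σ Lᵢ/(AᵢEᵢ) = δ_free.
Σ Lᵢ/(AᵢEᵢ) = 625/(1325×121×10³) + 525/(925×104×10³) + 220/(1875×196×10³) = 9.954×10⁻⁶ mm/N.
P = 2.375 / 9.954×10⁻⁶ = 238600 N = 238.6 kN, tensile.

P ≈ 239 kN (tensile)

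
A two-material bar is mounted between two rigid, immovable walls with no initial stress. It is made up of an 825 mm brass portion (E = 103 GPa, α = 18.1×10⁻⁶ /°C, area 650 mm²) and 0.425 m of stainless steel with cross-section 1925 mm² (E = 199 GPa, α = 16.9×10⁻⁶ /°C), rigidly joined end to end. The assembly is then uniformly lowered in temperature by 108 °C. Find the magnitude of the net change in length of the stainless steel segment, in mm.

Free thermal contraction of the whole bar: Σ αᵢΔT Lᵢ = 18.1×10⁻⁶×108×825 + 16.9×10⁻⁶×108×425 = 2.388 mm.
Since the ends are fixed, an axial force P builds up, equal in every segment, with P · Σ Lᵢ/(AᵢEᵢ) = δ_free.
The series flexibility is Σ Lᵢ/(AᵢEᵢ) = 825/(650×103×10³) + 425/(1925×199×10³) = 1.343×10⁻⁵ mm/N.
So P = 2.388 / 1.343×10⁻⁵ = 177.8 kN, tensile.
For the stainless steel segment, free thermal change = 16.9×10⁻⁶×108×425 = 0.7757 mm and elastic change from P = 177800×425/(1925×199×10³) = 0.1973 mm; these oppose, so the net change is 0.578 mm (segment shortens).

|ΔL| ≈ 0.578 mm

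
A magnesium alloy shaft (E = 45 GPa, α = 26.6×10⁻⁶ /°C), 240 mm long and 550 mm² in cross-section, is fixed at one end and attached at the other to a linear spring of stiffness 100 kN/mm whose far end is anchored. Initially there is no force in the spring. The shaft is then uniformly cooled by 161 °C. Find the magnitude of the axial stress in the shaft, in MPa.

The unrestrained thermal change is αΔT L = 26.6×10⁻⁶ × 161 × 240 = 1.028 mm.
With a force P in the spring, the elastic change of the shaft is PL/(AE) and that of the spring is P/k; compatibility requires their sum to equal δ_free.
So P = δ_free / [L/(AE) + 1/k] = 1.028 / [ 240/(550×45×10³) + 1/(100×10³) ].
P = 1.028 / 1.97×10⁻⁵ = 52180 N.
σ = P/A = 52180/550 = 94.88 MPa.

σ ≈ 94.9 MPa (tensile)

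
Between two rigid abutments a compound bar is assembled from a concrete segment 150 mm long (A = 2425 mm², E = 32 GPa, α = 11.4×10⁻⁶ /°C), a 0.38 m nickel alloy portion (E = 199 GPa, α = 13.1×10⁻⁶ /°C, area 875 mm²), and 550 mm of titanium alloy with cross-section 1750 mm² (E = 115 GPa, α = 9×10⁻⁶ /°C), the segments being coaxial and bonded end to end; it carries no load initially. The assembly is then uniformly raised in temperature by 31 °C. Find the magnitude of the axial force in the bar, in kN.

P ≈ 52.7 kN (compressive)

With the walls removed the bar would change length by δ_free = Σ αᵢΔT Lᵢ = 11.4×10⁻⁶×31×150 + 13.1×10⁻⁶×31×380 + 9×10⁻⁶×31×550 = 0.3608 mm.
The rigid supports impose zero overall length change; the single axial force P common to all segments must satisfy P Σ Lᵢ/(AᵢEᵢ) = δ_free.
The series flexibility is Σ Lᵢ/(AᵢEᵢ) = 150/(2425×32×10³) + 380/(875×199×10³) + 550/(1750×115×10³) = 6.848×10⁻⁶ mm/N.
P = 0.3608 / 6.848×10⁻⁶ = 52680 N = 52.68 kN, compressive.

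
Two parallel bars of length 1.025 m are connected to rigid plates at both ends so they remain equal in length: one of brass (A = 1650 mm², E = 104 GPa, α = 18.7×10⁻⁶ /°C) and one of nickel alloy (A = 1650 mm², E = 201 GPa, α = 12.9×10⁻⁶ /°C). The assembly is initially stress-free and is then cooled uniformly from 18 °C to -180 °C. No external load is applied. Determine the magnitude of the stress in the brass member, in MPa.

σ ≈ 78.7 MPa (tensile)

The brass has the larger α, so on cooling it would change length more than the nickel alloy if both were free. The rigid plates force a common final length, so the brass is put into tension and the nickel alloy into compression, with equal and opposite forces P (no external load).
Setting the final lengths equal and cancelling L: (α₁ − α₂)ΔT = P/(A₁E₁) + P/(A₂E₂).
|α₁ − α₂|·ΔT = 5.8×10⁻⁶ × 198 = 0.001148.
1/(A₁E₁) + 1/(A₂E₂) = 1/(1650×104×10³) + 1/(1650×201×10³) = 8.843×10⁻⁹ N⁻¹.
So P = 0.001148 / 8.843×10⁻⁹ = 129.9 kN.
σ_{brass} = P/A₁ = 129900/1650 = 78.71 MPa, tensile.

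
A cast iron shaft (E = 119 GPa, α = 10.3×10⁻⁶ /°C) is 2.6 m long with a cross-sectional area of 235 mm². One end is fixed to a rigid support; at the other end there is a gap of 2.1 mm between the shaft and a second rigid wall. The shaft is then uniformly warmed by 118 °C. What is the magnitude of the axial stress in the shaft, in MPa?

Unrestrained expansion: δ_free = αΔT L = 10.3×10⁻⁶ × 118 × 2600 = 3.16 mm.
This exceeds the 2.1 mm gap, so the wall pushes back. The portion of expansion that must be recovered elastically is δ_free − gap = 3.16 − 2.1 = 1.06 mm.
So σ = E(δ_free − g)/L = 119×10³ × 1.06/2600 = 48.52 MPa.

σ ≈ 48.5 MPa (compressive)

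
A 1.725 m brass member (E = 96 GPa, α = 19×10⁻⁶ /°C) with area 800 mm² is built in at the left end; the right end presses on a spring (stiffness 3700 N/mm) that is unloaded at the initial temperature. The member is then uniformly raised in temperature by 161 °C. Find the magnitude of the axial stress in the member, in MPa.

σ ≈ 22.5 MPa (compressive)

The unrestrained thermal change is αΔT L = 19×10⁻⁶ × 161 × 1725 = 5.277 mm.
With a force P in the spring, the elastic change of the member is PL/(AE) and that of the spring is P/k; compatibility requires their sum to equal δ_free.
P [ L/(AE) + 1/k ] = δ_free → P [ 1725/(800×96×10³) + 1/(3700) ] = 5.277.
P = 5.277 / 0.0002927 = 18030 N.
σ = P/A = 18030/800 = 22.53 MPa.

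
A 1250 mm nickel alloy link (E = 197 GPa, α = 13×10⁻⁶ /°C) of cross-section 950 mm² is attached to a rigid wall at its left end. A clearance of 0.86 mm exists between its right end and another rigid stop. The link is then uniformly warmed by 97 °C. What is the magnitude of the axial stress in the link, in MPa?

σ ≈ 113 MPa (compressive)

Unrestrained expansion: δ_free = αΔT L = 13×10⁻⁶ × 97 × 1250 = 1.576 mm.
After closing the 0.86 mm clearance, 1.576 − 0.86 = 0.7162 mm of expansion remains to be suppressed by the wall.
So σ = E(δ_free − g)/L = 197×10³ × 0.7162/1250 = 112.9 MPa.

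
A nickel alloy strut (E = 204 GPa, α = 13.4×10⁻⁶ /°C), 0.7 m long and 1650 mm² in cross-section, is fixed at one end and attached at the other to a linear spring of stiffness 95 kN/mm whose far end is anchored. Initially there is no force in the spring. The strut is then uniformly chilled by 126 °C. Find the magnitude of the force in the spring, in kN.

P ≈ 93.8 kN

If the spring were absent the strut would shorten by αΔT L = 13.4×10⁻⁶ × 126 × 700 = 1.182 mm.
With a force P in the spring, the elastic change of the strut is PL/(AE) and that of the spring is P/k; compatibility requires their sum to equal δ_free.
So P = δ_free / [L/(AE) + 1/k] = 1.182 / [ 700/(1650×204×10³) + 1/(95×10³) ].
P = 1.182 / 1.261×10⁻⁵ = 93760 N.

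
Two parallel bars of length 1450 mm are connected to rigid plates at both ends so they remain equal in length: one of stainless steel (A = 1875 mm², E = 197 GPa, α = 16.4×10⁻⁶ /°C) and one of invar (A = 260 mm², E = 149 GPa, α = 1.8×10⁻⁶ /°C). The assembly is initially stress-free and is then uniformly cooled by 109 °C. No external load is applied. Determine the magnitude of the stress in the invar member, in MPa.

Both members must finish at the same length. With the larger α, the stainless steel tends to over-contract; the plates restrain it, putting the stainless steel in tension and the invar in compression. With no external load the two internal forces are equal and opposite, magnitude P.
Equating the net (thermal + elastic) strains gives |α₁ − α₂|·ΔT = P·[1/(A₁E₁) + 1/(A₂E₂)].
|α₁ − α₂|·ΔT = 14.6×10⁻⁶ × 109 = 0.001591.
1/(A₁E₁) + 1/(A₂E₂) = 1/(1875×197×10³) + 1/(260×149×10³) = 2.852×10⁻⁸ N⁻¹.
P = 0.001591 / 2.852×10⁻⁸ = 55800 N = 55.8 kN.
σ_{invar} = P/A₂ = 55800/260 = 214.6 MPa, compressive.

σ ≈ 215 MPa (compressive)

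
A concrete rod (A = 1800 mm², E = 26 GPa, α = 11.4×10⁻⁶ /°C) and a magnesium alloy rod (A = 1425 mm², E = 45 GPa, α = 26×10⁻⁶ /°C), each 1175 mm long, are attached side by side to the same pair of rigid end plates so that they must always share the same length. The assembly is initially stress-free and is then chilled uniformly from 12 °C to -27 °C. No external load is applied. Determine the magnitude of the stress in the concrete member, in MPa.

σ ≈ 8.56 MPa (compressive)

Both members must finish at the same length. With the larger α, the magnesium alloy tends to over-contract; the plates restrain it, putting the magnesium alloy in tension and the concrete in compression. With no external load the two internal forces are equal and opposite, magnitude P.
Compatibility of the two members (thermal + elastic change equal): (α₁ − α₂)ΔT = P·[1/(A₁E₁) + 1/(A₂E₂)].
|α₁ − α₂|·ΔT = 14.6×10⁻⁶ × 39 = 0.0005694.
1/(A₁E₁) + 1/(A₂E₂) = 1/(1800×26×10³) + 1/(1425×45×10³) = 3.696×10⁻⁸ N⁻¹.
P = 0.0005694 / 3.696×10⁻⁸ = 15400 N = 15.4 kN.
σ_{concrete} = P/A₁ = 15400/1800 = 8.558 MPa, compressive.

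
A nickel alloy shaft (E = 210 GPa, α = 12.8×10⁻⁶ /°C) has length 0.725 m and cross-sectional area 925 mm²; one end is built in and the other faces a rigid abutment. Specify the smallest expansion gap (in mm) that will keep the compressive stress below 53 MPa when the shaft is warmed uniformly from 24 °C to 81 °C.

g ≈ 0.346 mm

Free expansion if unrestrained: δ_free = αΔT L = 12.8×10⁻⁶ × 57 × 725 = 0.529 mm.
At the allowable stress the elastic shortening the wall may impose is σL/E = 53 × 725 / (210×10³) = 0.183 mm.
So the gap has to take up the difference, g_min = δ_free − σL/E = 0.529 − 0.183 = 0.346 mm.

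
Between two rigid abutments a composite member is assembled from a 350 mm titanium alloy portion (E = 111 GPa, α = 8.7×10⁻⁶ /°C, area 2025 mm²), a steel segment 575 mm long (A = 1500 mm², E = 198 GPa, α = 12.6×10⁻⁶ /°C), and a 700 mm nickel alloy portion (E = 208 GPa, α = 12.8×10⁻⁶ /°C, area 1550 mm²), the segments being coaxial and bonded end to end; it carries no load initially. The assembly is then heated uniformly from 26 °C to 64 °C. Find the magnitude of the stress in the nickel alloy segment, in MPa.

If the supports were absent, the total length change would be Σ αᵢΔT Lᵢ = 8.7×10⁻⁶×38×350 + 12.6×10⁻⁶×38×575 + 12.8×10⁻⁶×38×700 = 0.7315 mm.
The rigid supports impose zero overall length change; the single axial force P common to all segments must satisfy P Σ Lᵢ/(AᵢEᵢ) = δ_free.
The series flexibility is Σ Lᵢ/(AᵢEᵢ) = 350/(2025×111×10³) + 575/(1500×198×10³) + 700/(1550×208×10³) = 5.664×10⁻⁶ mm/N.
P = 0.7315 / 5.664×10⁻⁶ = 129100 N = 129.1 kN, compressive.
σ_{nickel alloy} = P / A = 129100 / 1550 = 83.32 MPa.

σ ≈ 83.3 MPa (compressive)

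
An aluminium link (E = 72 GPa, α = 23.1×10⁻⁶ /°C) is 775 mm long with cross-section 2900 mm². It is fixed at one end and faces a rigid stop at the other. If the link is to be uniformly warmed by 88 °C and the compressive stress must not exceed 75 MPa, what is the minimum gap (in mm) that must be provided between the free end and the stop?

g ≈ 0.768 mm

Free expansion if unrestrained: δ_free = αΔT L = 23.1×10⁻⁶ × 88 × 775 = 1.575 mm.
A stress of 75 MPa corresponds to the wall pushing the link back by σL/E = 75×775/(72×10³) = 0.8073 mm.
The gap must absorb the remainder: g_min = 1.575 − 0.8073 = 0.7681 mm.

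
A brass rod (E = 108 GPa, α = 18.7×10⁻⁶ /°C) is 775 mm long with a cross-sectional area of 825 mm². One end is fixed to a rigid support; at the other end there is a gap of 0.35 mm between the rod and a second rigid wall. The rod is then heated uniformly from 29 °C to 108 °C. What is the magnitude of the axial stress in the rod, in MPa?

σ ≈ 111 MPa (compressive)

Free thermal elongation = αΔT L = 18.7×10⁻⁶ × 79 × 775 = 1.145 mm.
This exceeds the 0.35 mm gap, so the wall pushes back. The portion of expansion that must be recovered elastically is δ_free − gap = 1.145 − 0.35 = 0.7949 mm.
Compatibility: PL/(AE) = 0.7949 mm, so σ = P/A = E × (0.7949/775) = 110.8 MPa.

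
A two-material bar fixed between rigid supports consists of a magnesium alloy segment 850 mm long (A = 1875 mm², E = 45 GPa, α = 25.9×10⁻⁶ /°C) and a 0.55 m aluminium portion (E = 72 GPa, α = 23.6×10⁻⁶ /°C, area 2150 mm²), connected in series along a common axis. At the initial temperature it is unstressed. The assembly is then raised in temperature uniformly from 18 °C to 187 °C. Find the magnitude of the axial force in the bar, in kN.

If the supports were absent, the total length change would be Σ αᵢΔT Lᵢ = 25.9×10⁻⁶×169×850 + 23.6×10⁻⁶×169×550 = 5.914 mm.
The walls prevent any net length change, so an axial force P (same in every segment) develops. Compatibility: P · Σ Lᵢ/(AᵢEᵢ) = δ_free.
Σ Lᵢ/(AᵢEᵢ) = 850/(1875×45×10³) + 550/(2150×72×10³) = 1.363×10⁻⁵ mm/N.
Hence P = δ_free / Σ(L/AE) = 5.914/1.363×10⁻⁵ = 434 kN (compressive).

P ≈ 434 kN (compressive)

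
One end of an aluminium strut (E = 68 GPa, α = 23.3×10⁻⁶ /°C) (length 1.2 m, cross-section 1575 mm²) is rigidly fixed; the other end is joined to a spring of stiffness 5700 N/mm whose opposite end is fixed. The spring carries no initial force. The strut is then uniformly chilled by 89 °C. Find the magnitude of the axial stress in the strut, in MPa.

Free thermal contraction: δ_free = αΔT L = 23.3×10⁻⁶ × 89 × 1200 = 2.488 mm.
With a force P in the spring, the elastic change of the strut is PL/(AE) and that of the spring is P/k; compatibility requires their sum to equal δ_free.
So P = δ_free / [L/(AE) + 1/k] = 2.488 / [ 1200/(1575×68×10³) + 1/(5700) ].
P = 2.488 / 0.0001866 = 13330 N.
σ = P/A = 13330/1575 = 8.465 MPa.

σ ≈ 8.47 MPa (tensile)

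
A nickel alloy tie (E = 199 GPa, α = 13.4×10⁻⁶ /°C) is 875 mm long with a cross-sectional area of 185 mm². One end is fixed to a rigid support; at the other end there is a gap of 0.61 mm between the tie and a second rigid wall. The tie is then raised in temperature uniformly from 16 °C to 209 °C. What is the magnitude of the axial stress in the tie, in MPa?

σ ≈ 376 MPa (compressive)

Unrestrained expansion: δ_free = αΔT L = 13.4×10⁻⁶ × 193 × 875 = 2.263 mm.
After closing the 0.61 mm clearance, 2.263 − 0.61 = 1.653 mm of expansion remains to be suppressed by the wall.
Compatibility: PL/(AE) = 1.653 mm, so σ = P/A = E × (1.653/875) = 375.9 MPa.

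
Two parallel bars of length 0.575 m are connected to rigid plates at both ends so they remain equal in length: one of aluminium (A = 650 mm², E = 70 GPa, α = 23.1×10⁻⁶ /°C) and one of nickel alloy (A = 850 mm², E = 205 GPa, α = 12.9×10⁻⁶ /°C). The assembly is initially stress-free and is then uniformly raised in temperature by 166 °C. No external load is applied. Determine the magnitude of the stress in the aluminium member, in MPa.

σ ≈ 94 MPa (compressive)

Both members must finish at the same length. With the larger α, the aluminium tends to over-expand; the plates restrain it, putting the aluminium in compression and the nickel alloy in tension. With no external load the two internal forces are equal and opposite, magnitude P.
Setting the final lengths equal and cancelling L: (α₁ − α₂)ΔT = P/(A₁E₁) + P/(A₂E₂).
|α₁ − α₂|·ΔT = 10.2×10⁻⁶ × 166 = 0.001693.
1/(A₁E₁) + 1/(A₂E₂) = 1/(650×70×10³) + 1/(850×205×10³) = 2.772×10⁻⁸ N⁻¹.
P = 0.001693 / 2.772×10⁻⁸ = 61090 N = 61.09 kN.
σ_{aluminium} = P/A₁ = 61090/650 = 93.98 MPa, compressive.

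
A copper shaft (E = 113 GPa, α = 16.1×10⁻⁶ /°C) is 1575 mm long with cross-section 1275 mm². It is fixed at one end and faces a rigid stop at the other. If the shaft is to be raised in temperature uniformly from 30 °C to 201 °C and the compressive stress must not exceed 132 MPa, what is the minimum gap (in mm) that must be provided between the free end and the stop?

g ≈ 2.5 mm

With no wall the shaft would lengthen by αΔT L = 16.1×10⁻⁶ × 171 × 1575 = 4.336 mm.
At the allowable stress the elastic shortening the wall may impose is σL/E = 132 × 1575 / (113×10³) = 1.84 mm.
So the gap has to take up the difference, g_min = δ_free − σL/E = 4.336 − 1.84 = 2.496 mm.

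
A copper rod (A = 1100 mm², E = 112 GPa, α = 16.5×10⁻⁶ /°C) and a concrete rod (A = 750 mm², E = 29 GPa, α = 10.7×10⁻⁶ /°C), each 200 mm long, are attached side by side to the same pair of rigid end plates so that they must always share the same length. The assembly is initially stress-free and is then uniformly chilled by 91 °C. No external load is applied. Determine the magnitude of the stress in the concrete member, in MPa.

σ ≈ 13 MPa (compressive)

Both members must finish at the same length. With the larger α, the copper tends to over-contract; the plates restrain it, putting the copper in tension and the concrete in compression. With no external load the two internal forces are equal and opposite, magnitude P.
Compatibility of the two members (thermal + elastic change equal): (α₁ − α₂)ΔT = P·[1/(A₁E₁) + 1/(A₂E₂)].
|α₁ − α₂|·ΔT = 5.8×10⁻⁶ × 91 = 0.0005278.
1/(A₁E₁) + 1/(A₂E₂) = 1/(1100×112×10³) + 1/(750×29×10³) = 5.409×10⁻⁸ N⁻¹.
P = 0.0005278 / 5.409×10⁻⁸ = 9757 N = 9.757 kN.
σ_{concrete} = P/A₂ = 9757/750 = 13.01 MPa, compressive.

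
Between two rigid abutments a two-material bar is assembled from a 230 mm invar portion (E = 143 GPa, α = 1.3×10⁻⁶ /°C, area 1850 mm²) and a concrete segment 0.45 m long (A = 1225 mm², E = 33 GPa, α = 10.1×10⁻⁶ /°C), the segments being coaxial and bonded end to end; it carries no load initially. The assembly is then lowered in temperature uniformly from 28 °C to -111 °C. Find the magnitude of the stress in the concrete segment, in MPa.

If the supports were absent, the total length change would be Σ αᵢΔT Lᵢ = 1.3×10⁻⁶×139×230 + 10.1×10⁻⁶×139×450 = 0.6733 mm.
Since the ends are fixed, an axial force P builds up, equal in every segment, with P · Σ Lᵢ/(AᵢEᵢ) = δ_free.
The series flexibility is Σ Lᵢ/(AᵢEᵢ) = 230/(1850×143×10³) + 450/(1225×33×10³) = 1.2×10⁻⁵ mm/N.
Hence P = δ_free / Σ(L/AE) = 0.6733/1.2×10⁻⁵ = 56.1 kN (tensile).
σ_{concrete} = P / A = 56100 / 1225 = 45.8 MPa.

σ ≈ 45.8 MPa (tensile)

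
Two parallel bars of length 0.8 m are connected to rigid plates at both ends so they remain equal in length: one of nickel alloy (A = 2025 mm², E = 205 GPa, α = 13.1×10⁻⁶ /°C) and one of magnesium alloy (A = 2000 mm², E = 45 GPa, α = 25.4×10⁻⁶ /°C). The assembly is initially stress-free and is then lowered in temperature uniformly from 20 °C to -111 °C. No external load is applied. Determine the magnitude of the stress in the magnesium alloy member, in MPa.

σ ≈ 59.6 MPa (tensile)

Equilibrium of a rigid end plate with no external load gives equal and opposite internal forces ±P in the two members. Since α_{magnesium alloy} > α_{nickel alloy}, cooling drives the magnesium alloy into tension and the nickel alloy into compression.
Compatibility of the two members (thermal + elastic change equal): (α₁ − α₂)ΔT = P·[1/(A₁E₁) + 1/(A₂E₂)].
|α₁ − α₂|·ΔT = 12.3×10⁻⁶ × 131 = 0.001611.
1/(A₁E₁) + 1/(A₂E₂) = 1/(2025×205×10³) + 1/(2000×45×10³) = 1.352×10⁻⁸ N⁻¹.
So P = 0.001611 / 1.352×10⁻⁸ = 119.2 kN.
σ_{magnesium alloy} = P/A₂ = 119200/2000 = 59.59 MPa, tensile.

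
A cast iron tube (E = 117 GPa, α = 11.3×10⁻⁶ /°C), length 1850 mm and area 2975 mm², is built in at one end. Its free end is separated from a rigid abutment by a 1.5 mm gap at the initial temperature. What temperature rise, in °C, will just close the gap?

ΔT ≈ 71.8 °C

Contact occurs when the free expansion equals the gap: αΔT L = 1.5 mm.
So ΔT = g/(αL) = 1.5/(11.3×10⁻⁶ × 1850) = 71.75 °C.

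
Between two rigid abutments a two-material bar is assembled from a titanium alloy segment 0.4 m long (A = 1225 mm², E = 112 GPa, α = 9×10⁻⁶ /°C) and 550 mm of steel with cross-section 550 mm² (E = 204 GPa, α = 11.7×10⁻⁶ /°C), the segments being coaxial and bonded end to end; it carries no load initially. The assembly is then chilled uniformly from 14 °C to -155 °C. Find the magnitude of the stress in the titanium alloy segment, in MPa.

σ ≈ 177 MPa (tensile)

With the walls removed the bar would change length by δ_free = Σ αᵢΔT Lᵢ = 9×10⁻⁶×169×400 + 11.7×10⁻⁶×169×550 = 1.696 mm.
The walls prevent any net length change, so an axial force P (same in every segment) develops. Compatibility: P · Σ Lᵢ/(AᵢEᵢ) = δ_free.
Σ Lᵢ/(AᵢEᵢ) = 400/(1225×112×10³) + 550/(550×204×10³) = 7.817×10⁻⁶ mm/N.
So P = 1.696 / 7.817×10⁻⁶ = 216.9 kN, tensile.
σ_{titanium alloy} = P / A = 216900 / 1225 = 177.1 MPa.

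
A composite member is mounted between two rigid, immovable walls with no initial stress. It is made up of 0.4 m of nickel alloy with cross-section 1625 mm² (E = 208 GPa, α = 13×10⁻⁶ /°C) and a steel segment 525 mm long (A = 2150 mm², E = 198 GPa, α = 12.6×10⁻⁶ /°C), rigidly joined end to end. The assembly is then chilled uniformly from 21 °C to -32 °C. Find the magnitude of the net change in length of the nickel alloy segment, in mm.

With the walls removed the bar would change length by δ_free = Σ αᵢΔT Lᵢ = 13×10⁻⁶×53×400 + 12.6×10⁻⁶×53×525 = 0.6262 mm.
Since the ends are fixed, an axial force P builds up, equal in every segment, with P · Σ Lᵢ/(AᵢEᵢ) = δ_free.
The series flexibility is Σ Lᵢ/(AᵢEᵢ) = 400/(1625×208×10³) + 525/(2150×198×10³) = 2.417×10⁻⁶ mm/N.
P = 0.6262 / 2.417×10⁻⁶ = 259100 N = 259.1 kN, tensile.
For the nickel alloy segment, free thermal change = 13×10⁻⁶×53×400 = 0.2756 mm and elastic change from P = 259100×400/(1625×208×10³) = 0.3066 mm; these oppose, so the net change is 0.031 mm (segment lengthens).

|ΔL| ≈ 0.031 mm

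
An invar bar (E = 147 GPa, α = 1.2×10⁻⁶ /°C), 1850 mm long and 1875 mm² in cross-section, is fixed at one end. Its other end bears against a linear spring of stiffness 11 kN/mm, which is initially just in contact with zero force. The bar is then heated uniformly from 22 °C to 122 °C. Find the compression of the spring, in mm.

δ ≈ 0.207 mm

The unrestrained thermal change is αΔT L = 1.2×10⁻⁶ × 100 × 1850 = 0.222 mm.
Let P be the compressive force at the spring. The bar shortens elastically by PL/(AE) and the spring compresses by P/k; together these equal δ_free.
P [ L/(AE) + 1/k ] = δ_free → P [ 1850/(1875×147×10³) + 1/(11×10³) ] = 0.222.
P = 0.222 / 9.762×10⁻⁵ = 2274 N.
Spring compression = P/k = 2274/(11×10³) = 0.2067 mm.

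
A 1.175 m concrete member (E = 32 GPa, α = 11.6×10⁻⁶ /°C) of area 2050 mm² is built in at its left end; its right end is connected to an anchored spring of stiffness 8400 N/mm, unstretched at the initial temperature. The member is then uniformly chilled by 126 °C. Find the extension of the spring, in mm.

δ ≈ 1.49 mm

Free thermal contraction: δ_free = αΔT L = 11.6×10⁻⁶ × 126 × 1175 = 1.717 mm.
With a force P in the spring, the elastic change of the member is PL/(AE) and that of the spring is P/k; compatibility requires their sum to equal δ_free.
So P = δ_free / [L/(AE) + 1/k] = 1.717 / [ 1175/(2050×32×10³) + 1/(8400) ].
P = 1.717 / 0.000137 = 12540 N.
Spring extension = P/k = 12540/(8400) = 1.493 mm.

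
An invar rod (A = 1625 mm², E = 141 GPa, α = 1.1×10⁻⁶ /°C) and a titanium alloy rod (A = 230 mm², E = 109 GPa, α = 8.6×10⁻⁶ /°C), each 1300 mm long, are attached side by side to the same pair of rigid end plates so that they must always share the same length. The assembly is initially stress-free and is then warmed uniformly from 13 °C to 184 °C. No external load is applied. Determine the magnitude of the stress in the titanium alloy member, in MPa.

Equilibrium of a rigid end plate with no external load gives equal and opposite internal forces ±P in the two members. Since α_{titanium alloy} > α_{invar}, heating drives the titanium alloy into compression and the invar into tension.
Setting the final lengths equal and cancelling L: (α₁ − α₂)ΔT = P/(A₁E₁) + P/(A₂E₂).
|α₁ − α₂|·ΔT = 7.5×10⁻⁶ × 171 = 0.001282.
1/(A₁E₁) + 1/(A₂E₂) = 1/(1625×141×10³) + 1/(230×109×10³) = 4.425×10⁻⁸ N⁻¹.
P = 0.001282 / 4.425×10⁻⁸ = 28980 N = 28.98 kN.
σ_{titanium alloy} = P/A₂ = 28980/230 = 126 MPa, compressive.

σ ≈ 126 MPa (compressive)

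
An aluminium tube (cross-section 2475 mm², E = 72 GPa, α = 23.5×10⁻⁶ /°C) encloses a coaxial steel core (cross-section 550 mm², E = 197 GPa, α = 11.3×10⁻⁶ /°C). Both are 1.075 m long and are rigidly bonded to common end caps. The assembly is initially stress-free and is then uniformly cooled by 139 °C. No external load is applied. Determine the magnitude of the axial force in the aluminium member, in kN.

Both members must finish at the same length. With the larger α, the aluminium tends to over-contract; the plates restrain it, putting the aluminium in tension and the steel in compression. With no external load the two internal forces are equal and opposite, magnitude P.
Setting the final lengths equal and cancelling L: (α₁ − α₂)ΔT = P/(A₁E₁) + P/(A₂E₂).
|α₁ − α₂|·ΔT = 12.2×10⁻⁶ × 139 = 0.001696.
1/(A₁E₁) + 1/(A₂E₂) = 1/(2475×72×10³) + 1/(550×197×10³) = 1.484×10⁻⁸ N⁻¹.
So P = 0.001696 / 1.484×10⁻⁸ = 114.3 kN.

P ≈ 114 kN (tensile in the aluminium)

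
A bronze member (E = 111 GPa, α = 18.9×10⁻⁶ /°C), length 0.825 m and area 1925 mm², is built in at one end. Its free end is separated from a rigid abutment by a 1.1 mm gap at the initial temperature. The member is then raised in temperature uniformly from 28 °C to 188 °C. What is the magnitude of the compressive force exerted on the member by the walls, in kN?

P ≈ 361 kN

If the wall were absent the member would grow by αΔT L = 18.9×10⁻⁶ × 160 × 825 = 2.495 mm.
After closing the 1.1 mm clearance, 2.495 − 1.1 = 1.395 mm of expansion remains to be suppressed by the wall.
So σ = E(δ_free − g)/L = 111×10³ × 1.395/825 = 187.7 MPa.
P = σA = 187.7 × 1925 = 361.3 kN.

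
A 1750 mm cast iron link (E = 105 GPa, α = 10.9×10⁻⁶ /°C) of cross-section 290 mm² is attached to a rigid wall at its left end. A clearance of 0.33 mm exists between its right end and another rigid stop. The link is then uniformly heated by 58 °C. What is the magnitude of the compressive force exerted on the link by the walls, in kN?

P ≈ 13.5 kN

Unrestrained expansion: δ_free = αΔT L = 10.9×10⁻⁶ × 58 × 1750 = 1.106 mm.
This exceeds the 0.33 mm gap, so the wall pushes back. The portion of expansion that must be recovered elastically is δ_free − gap = 1.106 − 0.33 = 0.7764 mm.
That suppressed elongation corresponds to σ = E·Δ/L = 105×10³ × 0.7764/1750 = 46.58 MPa.
P = σA = 46.58 × 290 = 13.51 kN.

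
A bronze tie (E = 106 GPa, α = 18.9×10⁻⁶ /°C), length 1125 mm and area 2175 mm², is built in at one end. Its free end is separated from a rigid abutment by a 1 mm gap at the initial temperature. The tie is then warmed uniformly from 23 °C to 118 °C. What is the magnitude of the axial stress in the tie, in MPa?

Free thermal elongation = αΔT L = 18.9×10⁻⁶ × 95 × 1125 = 2.02 mm.
After closing the 1 mm clearance, 2.02 − 1 = 1.02 mm of expansion remains to be suppressed by the wall.
Compatibility: PL/(AE) = 1.02 mm, so σ = P/A = E × (1.02/1125) = 96.1 MPa.

σ ≈ 96.1 MPa (compressive)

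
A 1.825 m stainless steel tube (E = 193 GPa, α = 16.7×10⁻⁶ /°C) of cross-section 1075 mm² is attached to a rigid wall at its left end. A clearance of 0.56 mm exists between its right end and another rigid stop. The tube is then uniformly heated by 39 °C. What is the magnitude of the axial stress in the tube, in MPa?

Unrestrained expansion: δ_free = αΔT L = 16.7×10⁻⁶ × 39 × 1825 = 1.189 mm.
The gap closes (δ_free > 0.56 mm) and the wall then resists a further 1.189 − 0.56 = 0.6286 mm of expansion.
That suppressed elongation corresponds to σ = E·Δ/L = 193×10³ × 0.6286/1825 = 66.48 MPa.

σ ≈ 66.5 MPa (compressive)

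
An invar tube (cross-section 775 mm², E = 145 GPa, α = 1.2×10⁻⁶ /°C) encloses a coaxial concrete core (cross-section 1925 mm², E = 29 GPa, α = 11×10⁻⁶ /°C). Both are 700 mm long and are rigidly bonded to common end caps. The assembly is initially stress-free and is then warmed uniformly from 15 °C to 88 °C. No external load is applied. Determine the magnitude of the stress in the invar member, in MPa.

Both members must finish at the same length. With the larger α, the concrete tends to over-expand; the plates restrain it, putting the concrete in compression and the invar in tension. With no external load the two internal forces are equal and opposite, magnitude P.
Equating the net (thermal + elastic) strains gives |α₁ − α₂|·ΔT = P·[1/(A₁E₁) + 1/(A₂E₂)].
|α₁ − α₂|·ΔT = 9.8×10⁻⁶ × 73 = 0.0007154.
1/(A₁E₁) + 1/(A₂E₂) = 1/(775×145×10³) + 1/(1925×29×10³) = 2.681×10⁻⁸ N⁻¹.
P = 0.0007154 / 2.681×10⁻⁸ = 26680 N = 26.68 kN.
σ_{invar} = P/A₁ = 26680/775 = 34.43 MPa, tensile.

σ ≈ 34.4 MPa (tensile)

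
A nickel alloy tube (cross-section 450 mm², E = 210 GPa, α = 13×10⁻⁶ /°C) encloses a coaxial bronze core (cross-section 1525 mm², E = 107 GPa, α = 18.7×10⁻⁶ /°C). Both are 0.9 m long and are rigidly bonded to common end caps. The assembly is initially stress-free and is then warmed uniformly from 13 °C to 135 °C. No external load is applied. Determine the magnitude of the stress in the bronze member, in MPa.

Equilibrium of a rigid end plate with no external load gives equal and opposite internal forces ±P in the two members. Since α_{bronze} > α_{nickel alloy}, heating drives the bronze into compression and the nickel alloy into tension.
Equating the net (thermal + elastic) strains gives |α₁ − α₂|·ΔT = P·[1/(A₁E₁) + 1/(A₂E₂)].
|α₁ − α₂|·ΔT = 5.7×10⁻⁶ × 122 = 0.0006954.
1/(A₁E₁) + 1/(A₂E₂) = 1/(450×210×10³) + 1/(1525×107×10³) = 1.671×10⁻⁸ N⁻¹.
P = 0.0006954 / 1.671×10⁻⁸ = 41610 N = 41.61 kN.
σ_{bronze} = P/A₂ = 41610/1525 = 27.29 MPa, compressive.

σ ≈ 27.3 MPa (compressive)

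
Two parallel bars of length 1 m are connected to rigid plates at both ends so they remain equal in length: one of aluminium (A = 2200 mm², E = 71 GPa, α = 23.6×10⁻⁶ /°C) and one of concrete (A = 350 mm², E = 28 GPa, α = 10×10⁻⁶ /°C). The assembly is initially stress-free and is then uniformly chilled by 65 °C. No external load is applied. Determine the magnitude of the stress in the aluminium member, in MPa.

Both members must finish at the same length. With the larger α, the aluminium tends to over-contract; the plates restrain it, putting the aluminium in tension and the concrete in compression. With no external load the two internal forces are equal and opposite, magnitude P.
Equating the net (thermal + elastic) strains gives |α₁ − α₂|·ΔT = P·[1/(A₁E₁) + 1/(A₂E₂)].
|α₁ − α₂|·ΔT = 13.6×10⁻⁶ × 65 = 0.000884.
1/(A₁E₁) + 1/(A₂E₂) = 1/(2200×71×10³) + 1/(350×28×10³) = 1.084×10⁻⁷ N⁻¹.
P = 0.000884 / 1.084×10⁻⁷ = 8152 N = 8.152 kN.
σ_{aluminium} = P/A₁ = 8152/2200 = 3.705 MPa, tensile.

σ ≈ 3.71 MPa (tensile)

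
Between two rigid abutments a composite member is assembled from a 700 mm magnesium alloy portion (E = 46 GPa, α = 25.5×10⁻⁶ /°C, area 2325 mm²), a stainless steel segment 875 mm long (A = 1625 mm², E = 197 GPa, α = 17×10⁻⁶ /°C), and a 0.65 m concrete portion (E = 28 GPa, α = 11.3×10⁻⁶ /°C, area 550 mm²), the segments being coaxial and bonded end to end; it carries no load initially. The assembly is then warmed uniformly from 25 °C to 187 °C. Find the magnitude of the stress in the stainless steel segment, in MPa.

σ ≈ 77.6 MPa (compressive)

Free thermal expansion of the whole bar: Σ αᵢΔT Lᵢ = 25.5×10⁻⁶×162×700 + 17×10⁻⁶×162×875 + 11.3×10⁻⁶×162×650 = 6.491 mm.
The walls prevent any net length change, so an axial force P (same in every segment) develops. Compatibility: P · Σ Lᵢ/(AᵢEᵢ) = δ_free.
The series flexibility is Σ Lᵢ/(AᵢEᵢ) = 700/(2325×46×10³) + 875/(1625×197×10³) + 650/(550×28×10³) = 5.149×10⁻⁵ mm/N.
Hence P = δ_free / Σ(L/AE) = 6.491/5.149×10⁻⁵ = 126.1 kN (compressive).
σ_{stainless steel} = P / A = 126100 / 1625 = 77.59 MPa.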